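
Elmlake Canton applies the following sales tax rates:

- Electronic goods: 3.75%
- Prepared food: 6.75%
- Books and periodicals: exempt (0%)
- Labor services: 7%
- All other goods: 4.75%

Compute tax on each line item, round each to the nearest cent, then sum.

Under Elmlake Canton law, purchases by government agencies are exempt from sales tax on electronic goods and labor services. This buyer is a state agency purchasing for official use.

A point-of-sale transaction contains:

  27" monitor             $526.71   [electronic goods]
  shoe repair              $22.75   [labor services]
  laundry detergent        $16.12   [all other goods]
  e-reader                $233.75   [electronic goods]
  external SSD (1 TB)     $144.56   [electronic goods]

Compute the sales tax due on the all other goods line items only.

Laundry detergent $16.12: all other goods → 4.75% → $0.77
Tax on all other goods = $0.77

$0.77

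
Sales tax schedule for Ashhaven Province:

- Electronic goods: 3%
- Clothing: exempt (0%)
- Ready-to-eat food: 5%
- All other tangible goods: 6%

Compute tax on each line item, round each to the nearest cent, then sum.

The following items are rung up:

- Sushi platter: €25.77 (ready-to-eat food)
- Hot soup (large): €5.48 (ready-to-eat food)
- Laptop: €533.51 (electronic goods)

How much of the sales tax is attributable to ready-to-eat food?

€1.56

Sushi platter €25.77: ready-to-eat food → 5% → €1.29
Hot soup (large) €5.48: ready-to-eat food → 5% → €0.27
Tax on ready-to-eat food = €1.29 + €0.27 = €1.56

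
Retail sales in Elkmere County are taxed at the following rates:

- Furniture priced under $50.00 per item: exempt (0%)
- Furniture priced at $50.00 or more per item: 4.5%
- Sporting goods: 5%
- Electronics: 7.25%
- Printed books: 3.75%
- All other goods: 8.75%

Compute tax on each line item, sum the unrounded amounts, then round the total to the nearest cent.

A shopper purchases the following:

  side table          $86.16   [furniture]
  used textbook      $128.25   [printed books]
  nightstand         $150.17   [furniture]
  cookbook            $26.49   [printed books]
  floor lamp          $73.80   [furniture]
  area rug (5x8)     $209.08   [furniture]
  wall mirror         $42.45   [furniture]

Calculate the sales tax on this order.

$29.17

Side table $86.16: furniture, $50.00 or more → 4.5% → $3.8772
Used textbook $128.25: printed books → 3.75% → $4.809375
Nightstand $150.17: furniture, $50.00 or more → 4.5% → $6.75765
Cookbook $26.49: printed books → 3.75% → $0.993375
Floor lamp $73.80: furniture, $50.00 or more → 4.5% → $3.321
Area rug (5x8) $209.08: furniture, $50.00 or more → 4.5% → $9.4086
Wall mirror $42.45: furniture, under $50.00 → 0% → $0.00
Unrounded tax sum = $29.1672 → $29.17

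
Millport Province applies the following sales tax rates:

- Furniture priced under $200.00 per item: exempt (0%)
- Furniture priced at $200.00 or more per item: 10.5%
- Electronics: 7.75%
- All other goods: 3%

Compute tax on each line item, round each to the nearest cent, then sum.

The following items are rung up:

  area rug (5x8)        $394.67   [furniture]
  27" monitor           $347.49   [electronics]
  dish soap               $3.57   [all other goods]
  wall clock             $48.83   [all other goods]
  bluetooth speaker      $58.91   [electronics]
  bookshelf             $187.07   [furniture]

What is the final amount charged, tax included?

Area rug (5x8) $394.67: furniture, $200.00 or more → 10.5% → $41.44
27" monitor $347.49: electronics → 7.75% → $26.93
Dish soap $3.57: all other goods → 3% → $0.11
Wall clock $48.83: all other goods → 3% → $1.46
Bluetooth speaker $58.91: electronics → 7.75% → $4.57
Bookshelf $187.07: furniture, under $200.00 → 0% → $0.00
Subtotal = $1040.54; tax = $74.51; total due = $1115.05

$1115.05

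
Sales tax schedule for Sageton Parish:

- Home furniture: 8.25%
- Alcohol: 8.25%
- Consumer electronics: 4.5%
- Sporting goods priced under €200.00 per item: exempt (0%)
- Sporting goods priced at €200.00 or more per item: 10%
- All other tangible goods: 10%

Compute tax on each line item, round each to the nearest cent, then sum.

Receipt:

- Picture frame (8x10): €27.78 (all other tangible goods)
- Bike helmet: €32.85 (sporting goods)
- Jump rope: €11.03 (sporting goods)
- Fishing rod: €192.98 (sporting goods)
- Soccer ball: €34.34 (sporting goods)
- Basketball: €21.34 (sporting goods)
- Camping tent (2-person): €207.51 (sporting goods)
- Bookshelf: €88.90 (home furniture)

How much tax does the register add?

€30.86

Picture frame (8x10) €27.78: all other tangible goods → 10% → €2.78
Bike helmet €32.85: sporting goods, under €200.00 → 0% → €0.00
Jump rope €11.03: sporting goods, under €200.00 → 0% → €0.00
Fishing rod €192.98: sporting goods, under €200.00 → 0% → €0.00
Soccer ball €34.34: sporting goods, under €200.00 → 0% → €0.00
Basketball €21.34: sporting goods, under €200.00 → 0% → €0.00
Camping tent (2-person) €207.51: sporting goods, €200.00 or more → 10% → €20.75
Bookshelf €88.90: home furniture → 8.25% → €7.33
Total tax = €2.78 + €20.75 + €7.33 = €30.86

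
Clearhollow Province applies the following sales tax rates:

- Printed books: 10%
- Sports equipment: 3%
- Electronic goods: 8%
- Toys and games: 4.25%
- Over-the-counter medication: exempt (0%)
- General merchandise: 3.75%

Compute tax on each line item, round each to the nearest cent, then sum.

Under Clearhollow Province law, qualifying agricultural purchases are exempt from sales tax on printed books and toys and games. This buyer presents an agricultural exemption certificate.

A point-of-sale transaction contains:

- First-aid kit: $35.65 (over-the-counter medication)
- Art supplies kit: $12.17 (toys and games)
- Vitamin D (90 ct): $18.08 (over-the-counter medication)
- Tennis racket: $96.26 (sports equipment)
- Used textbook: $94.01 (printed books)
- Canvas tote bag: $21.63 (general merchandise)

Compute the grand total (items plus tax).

First-aid kit $35.65: over-the-counter medication → 0% → $0.00
Art supplies kit $12.17: toys and games, buyer-exempt → 0% → $0.00
Vitamin D (90 ct) $18.08: over-the-counter medication → 0% → $0.00
Tennis racket $96.26: sports equipment → 3% → $2.89
Used textbook $94.01: printed books, buyer-exempt → 0% → $0.00
Canvas tote bag $21.63: general merchandise → 3.75% → $0.81
Subtotal = $277.80; tax = $3.70; total due = $281.50

$281.50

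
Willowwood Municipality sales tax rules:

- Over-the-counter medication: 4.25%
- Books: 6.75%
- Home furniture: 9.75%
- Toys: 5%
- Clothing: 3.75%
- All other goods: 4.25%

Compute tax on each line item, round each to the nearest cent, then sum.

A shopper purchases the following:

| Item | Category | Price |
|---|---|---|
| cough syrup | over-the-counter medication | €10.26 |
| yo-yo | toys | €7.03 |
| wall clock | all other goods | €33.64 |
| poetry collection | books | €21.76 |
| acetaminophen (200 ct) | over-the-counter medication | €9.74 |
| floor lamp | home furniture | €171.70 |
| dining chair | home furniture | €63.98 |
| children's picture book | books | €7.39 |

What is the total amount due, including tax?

Cough syrup €10.26: over-the-counter medication → 4.25% → €0.44
Yo-yo €7.03: toys → 5% → €0.35
Wall clock €33.64: all other goods → 4.25% → €1.43
Poetry collection €21.76: books → 6.75% → €1.47
Acetaminophen (200 ct) €9.74: over-the-counter medication → 4.25% → €0.41
Floor lamp €171.70: home furniture → 9.75% → €16.74
Dining chair €63.98: home furniture → 9.75% → €6.24
Children's picture book €7.39: books → 6.75% → €0.50
Subtotal = €325.50; tax = €27.58; total due = €353.08

€353.08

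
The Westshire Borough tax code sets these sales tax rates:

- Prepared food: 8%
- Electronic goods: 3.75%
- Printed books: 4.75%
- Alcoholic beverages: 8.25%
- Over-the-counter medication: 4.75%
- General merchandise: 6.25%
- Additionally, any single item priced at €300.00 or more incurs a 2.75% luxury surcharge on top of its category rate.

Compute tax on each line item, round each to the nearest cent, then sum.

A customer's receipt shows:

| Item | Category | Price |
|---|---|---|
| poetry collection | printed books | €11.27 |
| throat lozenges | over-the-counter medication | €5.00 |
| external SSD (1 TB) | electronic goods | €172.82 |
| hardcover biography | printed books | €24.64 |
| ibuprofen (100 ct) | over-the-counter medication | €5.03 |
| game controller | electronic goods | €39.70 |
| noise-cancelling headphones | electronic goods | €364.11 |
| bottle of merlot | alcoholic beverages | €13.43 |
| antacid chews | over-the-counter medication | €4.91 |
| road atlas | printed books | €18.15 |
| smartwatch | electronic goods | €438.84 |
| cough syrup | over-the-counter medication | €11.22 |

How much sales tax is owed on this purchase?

€65.08

Poetry collection €11.27: printed books → 4.75% → €0.54
Throat lozenges €5.00: over-the-counter medication → 4.75% → €0.24
External SSD (1 TB) €172.82: electronic goods → 3.75% → €6.48
Hardcover biography €24.64: printed books → 4.75% → €1.17
Ibuprofen (100 ct) €5.03: over-the-counter medication → 4.75% → €0.24
Game controller €39.70: electronic goods → 3.75% → €1.49
Noise-cancelling headphones €364.11: electronic goods → 3.75% + 2.75% surcharge = 6.5% → €23.67
Bottle of merlot €13.43: alcoholic beverages → 8.25% → €1.11
Antacid chews €4.91: over-the-counter medication → 4.75% → €0.23
Road atlas €18.15: printed books → 4.75% → €0.86
Smartwatch €438.84: electronic goods → 3.75% + 2.75% surcharge = 6.5% → €28.52
Cough syrup €11.22: over-the-counter medication → 4.75% → €0.53
Total tax = €0.54 + €0.24 + €6.48 + €1.17 + €0.24 + €1.49 + €23.67 + €1.11 + €0.23 + €0.86 + €28.52 + €0.53 = €65.08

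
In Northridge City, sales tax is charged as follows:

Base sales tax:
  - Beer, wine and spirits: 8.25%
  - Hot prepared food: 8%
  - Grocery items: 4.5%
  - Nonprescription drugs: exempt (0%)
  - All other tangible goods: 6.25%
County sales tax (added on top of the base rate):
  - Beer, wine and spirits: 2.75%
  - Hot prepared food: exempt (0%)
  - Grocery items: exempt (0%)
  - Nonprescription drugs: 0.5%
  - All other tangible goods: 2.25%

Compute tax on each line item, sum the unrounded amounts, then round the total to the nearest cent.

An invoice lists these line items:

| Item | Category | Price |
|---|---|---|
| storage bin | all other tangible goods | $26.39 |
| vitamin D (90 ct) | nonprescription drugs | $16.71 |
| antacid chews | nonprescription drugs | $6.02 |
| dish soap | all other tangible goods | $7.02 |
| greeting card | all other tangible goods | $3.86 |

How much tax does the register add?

$3.28

Storage bin $26.39: all other tangible goods → 6.25% + 2.25% county = 8.5% → $2.24315
Vitamin D (90 ct) $16.71: nonprescription drugs → 0% + 0.5% county = 0.5% → $0.08355
Antacid chews $6.02: nonprescription drugs → 0% + 0.5% county = 0.5% → $0.0301
Dish soap $7.02: all other tangible goods → 6.25% + 2.25% county = 8.5% → $0.5967
Greeting card $3.86: all other tangible goods → 6.25% + 2.25% county = 8.5% → $0.3281
Unrounded tax sum = $3.2816 → $3.28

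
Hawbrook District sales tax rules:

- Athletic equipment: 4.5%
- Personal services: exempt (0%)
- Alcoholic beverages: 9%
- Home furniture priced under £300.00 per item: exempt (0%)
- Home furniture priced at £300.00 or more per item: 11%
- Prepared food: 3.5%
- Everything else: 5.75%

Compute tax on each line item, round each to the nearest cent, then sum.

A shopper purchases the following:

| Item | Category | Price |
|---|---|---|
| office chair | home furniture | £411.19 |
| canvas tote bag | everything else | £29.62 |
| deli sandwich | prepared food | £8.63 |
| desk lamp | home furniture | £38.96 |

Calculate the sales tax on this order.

Office chair £411.19: home furniture, £300.00 or more → 11% → £45.23
Canvas tote bag £29.62: everything else → 5.75% → £1.70
Deli sandwich £8.63: prepared food → 3.5% → £0.30
Desk lamp £38.96: home furniture, under £300.00 → 0% → £0.00
Total tax = £45.23 + £1.70 + £0.30 = £47.23

£47.23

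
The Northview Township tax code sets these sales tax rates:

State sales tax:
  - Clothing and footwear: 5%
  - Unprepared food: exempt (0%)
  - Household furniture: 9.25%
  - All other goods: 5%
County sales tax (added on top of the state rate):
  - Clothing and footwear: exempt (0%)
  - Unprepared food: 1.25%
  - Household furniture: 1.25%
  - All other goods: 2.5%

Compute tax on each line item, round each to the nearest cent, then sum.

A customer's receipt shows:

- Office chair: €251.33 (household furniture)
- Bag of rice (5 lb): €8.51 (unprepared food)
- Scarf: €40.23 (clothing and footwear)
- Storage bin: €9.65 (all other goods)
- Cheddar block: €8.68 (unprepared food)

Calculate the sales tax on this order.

Office chair €251.33: household furniture → 9.25% + 1.25% county = 10.5% → €26.39
Bag of rice (5 lb) €8.51: unprepared food → 0% + 1.25% county = 1.25% → €0.11
Scarf €40.23: clothing and footwear → 5% + 0% county = 5% → €2.01
Storage bin €9.65: all other goods → 5% + 2.5% county = 7.5% → €0.72
Cheddar block €8.68: unprepared food → 0% + 1.25% county = 1.25% → €0.11
Total tax = €26.39 + €0.11 + €2.01 + €0.72 + €0.11 = €29.34

€29.34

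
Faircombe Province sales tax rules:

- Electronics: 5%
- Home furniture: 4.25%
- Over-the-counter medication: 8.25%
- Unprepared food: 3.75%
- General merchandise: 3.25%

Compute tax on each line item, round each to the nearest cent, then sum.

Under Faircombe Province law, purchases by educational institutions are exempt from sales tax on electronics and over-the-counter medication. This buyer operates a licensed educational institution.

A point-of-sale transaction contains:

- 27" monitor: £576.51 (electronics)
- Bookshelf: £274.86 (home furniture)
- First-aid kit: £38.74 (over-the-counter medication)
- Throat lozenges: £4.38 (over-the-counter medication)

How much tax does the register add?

27" monitor £576.51: electronics, buyer-exempt → 0% → £0.00
Bookshelf £274.86: home furniture → 4.25% → £11.68
First-aid kit £38.74: over-the-counter medication, buyer-exempt → 0% → £0.00
Throat lozenges £4.38: over-the-counter medication, buyer-exempt → 0% → £0.00
Total tax = £11.68

£11.68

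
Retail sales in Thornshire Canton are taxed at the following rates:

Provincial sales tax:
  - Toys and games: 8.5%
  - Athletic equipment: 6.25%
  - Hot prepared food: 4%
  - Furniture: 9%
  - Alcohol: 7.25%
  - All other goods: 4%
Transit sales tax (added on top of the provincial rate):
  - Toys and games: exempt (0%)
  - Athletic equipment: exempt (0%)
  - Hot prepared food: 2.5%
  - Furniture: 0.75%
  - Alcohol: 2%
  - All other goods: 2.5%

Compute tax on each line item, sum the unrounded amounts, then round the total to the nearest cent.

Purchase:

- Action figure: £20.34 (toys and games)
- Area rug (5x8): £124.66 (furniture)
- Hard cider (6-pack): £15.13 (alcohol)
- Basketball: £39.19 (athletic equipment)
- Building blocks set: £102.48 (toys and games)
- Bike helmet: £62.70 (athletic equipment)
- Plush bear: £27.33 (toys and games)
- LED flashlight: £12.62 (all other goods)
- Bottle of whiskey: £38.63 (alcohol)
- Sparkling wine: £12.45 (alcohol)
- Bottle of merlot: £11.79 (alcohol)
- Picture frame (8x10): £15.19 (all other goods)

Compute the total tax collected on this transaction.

Action figure £20.34: toys and games → 8.5% + 0% transit = 8.5% → £1.7289
Area rug (5x8) £124.66: furniture → 9% + 0.75% transit = 9.75% → £12.15435
Hard cider (6-pack) £15.13: alcohol → 7.25% + 2% transit = 9.25% → £1.399525
Basketball £39.19: athletic equipment → 6.25% + 0% transit = 6.25% → £2.449375
Building blocks set £102.48: toys and games → 8.5% + 0% transit = 8.5% → £8.7108
Bike helmet £62.70: athletic equipment → 6.25% + 0% transit = 6.25% → £3.91875
Plush bear £27.33: toys and games → 8.5% + 0% transit = 8.5% → £2.32305
LED flashlight £12.62: all other goods → 4% + 2.5% transit = 6.5% → £0.8203
Bottle of whiskey £38.63: alcohol → 7.25% + 2% transit = 9.25% → £3.573275
Sparkling wine £12.45: alcohol → 7.25% + 2% transit = 9.25% → £1.151625
Bottle of merlot £11.79: alcohol → 7.25% + 2% transit = 9.25% → £1.090575
Picture frame (8x10) £15.19: all other goods → 4% + 2.5% transit = 6.5% → £0.98735
Unrounded tax sum = £40.307875 → £40.31

£40.31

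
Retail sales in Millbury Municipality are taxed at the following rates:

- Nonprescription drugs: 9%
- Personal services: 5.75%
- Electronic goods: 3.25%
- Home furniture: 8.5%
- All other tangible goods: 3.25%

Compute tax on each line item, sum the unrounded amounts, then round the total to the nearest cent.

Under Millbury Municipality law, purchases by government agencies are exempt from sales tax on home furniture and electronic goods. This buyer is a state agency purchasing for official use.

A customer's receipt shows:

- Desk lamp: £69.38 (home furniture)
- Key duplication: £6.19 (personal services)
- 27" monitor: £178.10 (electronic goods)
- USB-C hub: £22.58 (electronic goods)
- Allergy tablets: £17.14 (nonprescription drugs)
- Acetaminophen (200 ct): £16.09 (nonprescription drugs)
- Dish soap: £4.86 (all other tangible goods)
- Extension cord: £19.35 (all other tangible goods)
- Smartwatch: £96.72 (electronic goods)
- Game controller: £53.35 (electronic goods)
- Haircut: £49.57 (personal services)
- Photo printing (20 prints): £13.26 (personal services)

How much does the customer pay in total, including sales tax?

£554.34

Desk lamp £69.38: home furniture, buyer-exempt → 0% → £0.00
Key duplication £6.19: personal services → 5.75% → £0.355925
27" monitor £178.10: electronic goods, buyer-exempt → 0% → £0.00
USB-C hub £22.58: electronic goods, buyer-exempt → 0% → £0.00
Allergy tablets £17.14: nonprescription drugs → 9% → £1.5426
Acetaminophen (200 ct) £16.09: nonprescription drugs → 9% → £1.4481
Dish soap £4.86: all other tangible goods → 3.25% → £0.15795
Extension cord £19.35: all other tangible goods → 3.25% → £0.628875
Smartwatch £96.72: electronic goods, buyer-exempt → 0% → £0.00
Game controller £53.35: electronic goods, buyer-exempt → 0% → £0.00
Haircut £49.57: personal services → 5.75% → £2.850275
Photo printing (20 prints) £13.26: personal services → 5.75% → £0.76245
Subtotal = £546.59; unrounded tax = £7.746175 → £7.75; total due = £554.34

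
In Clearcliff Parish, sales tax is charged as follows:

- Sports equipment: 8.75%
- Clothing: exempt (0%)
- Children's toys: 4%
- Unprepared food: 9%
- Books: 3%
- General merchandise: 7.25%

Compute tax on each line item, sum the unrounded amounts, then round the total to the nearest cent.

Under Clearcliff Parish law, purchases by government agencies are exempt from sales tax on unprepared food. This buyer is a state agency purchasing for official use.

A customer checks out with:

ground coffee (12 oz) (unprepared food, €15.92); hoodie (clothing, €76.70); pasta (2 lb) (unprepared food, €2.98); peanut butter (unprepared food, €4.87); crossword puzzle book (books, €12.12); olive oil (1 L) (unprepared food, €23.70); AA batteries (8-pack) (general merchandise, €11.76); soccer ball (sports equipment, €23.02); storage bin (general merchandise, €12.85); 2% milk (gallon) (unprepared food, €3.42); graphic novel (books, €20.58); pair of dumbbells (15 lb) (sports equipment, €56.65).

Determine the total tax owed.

Ground coffee (12 oz) €15.92: unprepared food, buyer-exempt → 0% → €0.00
Hoodie €76.70: clothing → 0% → €0.00
Pasta (2 lb) €2.98: unprepared food, buyer-exempt → 0% → €0.00
Peanut butter €4.87: unprepared food, buyer-exempt → 0% → €0.00
Crossword puzzle book €12.12: books → 3% → €0.3636
Olive oil (1 L) €23.70: unprepared food, buyer-exempt → 0% → €0.00
AA batteries (8-pack) €11.76: general merchandise → 7.25% → €0.8526
Soccer ball €23.02: sports equipment → 8.75% → €2.01425
Storage bin €12.85: general merchandise → 7.25% → €0.931625
2% milk (gallon) €3.42: unprepared food, buyer-exempt → 0% → €0.00
Graphic novel €20.58: books → 3% → €0.6174
Pair of dumbbells (15 lb) €56.65: sports equipment → 8.75% → €4.956875
Unrounded tax sum = €9.73635 → €9.74

€9.74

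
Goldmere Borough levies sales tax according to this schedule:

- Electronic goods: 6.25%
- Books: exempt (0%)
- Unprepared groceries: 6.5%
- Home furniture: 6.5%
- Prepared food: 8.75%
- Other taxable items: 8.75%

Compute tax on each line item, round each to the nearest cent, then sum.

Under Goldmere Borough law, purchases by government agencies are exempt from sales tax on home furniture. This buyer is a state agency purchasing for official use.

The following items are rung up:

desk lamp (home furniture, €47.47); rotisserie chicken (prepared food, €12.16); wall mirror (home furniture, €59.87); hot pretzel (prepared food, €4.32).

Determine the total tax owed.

€1.44

Desk lamp €47.47: home furniture, buyer-exempt → 0% → €0.00
Rotisserie chicken €12.16: prepared food → 8.75% → €1.06
Wall mirror €59.87: home furniture, buyer-exempt → 0% → €0.00
Hot pretzel €4.32: prepared food → 8.75% → €0.38
Total tax = €1.06 + €0.38 = €1.44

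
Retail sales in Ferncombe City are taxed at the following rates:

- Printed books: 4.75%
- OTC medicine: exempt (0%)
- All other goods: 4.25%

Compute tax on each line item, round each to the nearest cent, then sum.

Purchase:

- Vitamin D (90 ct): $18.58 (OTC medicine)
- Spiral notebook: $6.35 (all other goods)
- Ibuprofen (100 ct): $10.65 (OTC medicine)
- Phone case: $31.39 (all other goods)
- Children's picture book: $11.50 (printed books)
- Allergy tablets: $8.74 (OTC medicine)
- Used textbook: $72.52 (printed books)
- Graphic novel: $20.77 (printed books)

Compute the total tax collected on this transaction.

Vitamin D (90 ct) $18.58: OTC medicine → 0% → $0.00
Spiral notebook $6.35: all other goods → 4.25% → $0.27
Ibuprofen (100 ct) $10.65: OTC medicine → 0% → $0.00
Phone case $31.39: all other goods → 4.25% → $1.33
Children's picture book $11.50: printed books → 4.75% → $0.55
Allergy tablets $8.74: OTC medicine → 0% → $0.00
Used textbook $72.52: printed books → 4.75% → $3.44
Graphic novel $20.77: printed books → 4.75% → $0.99
Total tax = $0.27 + $1.33 + $0.55 + $3.44 + $0.99 = $6.58

$6.58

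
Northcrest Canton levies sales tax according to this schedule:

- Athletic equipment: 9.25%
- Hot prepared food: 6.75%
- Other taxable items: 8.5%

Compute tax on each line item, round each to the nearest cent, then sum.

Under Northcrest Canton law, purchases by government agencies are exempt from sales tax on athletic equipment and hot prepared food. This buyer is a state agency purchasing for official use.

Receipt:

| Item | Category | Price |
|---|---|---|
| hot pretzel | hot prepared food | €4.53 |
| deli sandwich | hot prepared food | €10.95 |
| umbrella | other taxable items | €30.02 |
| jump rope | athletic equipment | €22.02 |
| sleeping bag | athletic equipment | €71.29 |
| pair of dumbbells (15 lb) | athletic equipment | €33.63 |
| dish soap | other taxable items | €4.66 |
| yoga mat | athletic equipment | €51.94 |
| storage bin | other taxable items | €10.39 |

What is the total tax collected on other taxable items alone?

€3.83

Umbrella €30.02: other taxable items → 8.5% → €2.55
Dish soap €4.66: other taxable items → 8.5% → €0.40
Storage bin €10.39: other taxable items → 8.5% → €0.88
Tax on other taxable items = €2.55 + €0.40 + €0.88 = €3.83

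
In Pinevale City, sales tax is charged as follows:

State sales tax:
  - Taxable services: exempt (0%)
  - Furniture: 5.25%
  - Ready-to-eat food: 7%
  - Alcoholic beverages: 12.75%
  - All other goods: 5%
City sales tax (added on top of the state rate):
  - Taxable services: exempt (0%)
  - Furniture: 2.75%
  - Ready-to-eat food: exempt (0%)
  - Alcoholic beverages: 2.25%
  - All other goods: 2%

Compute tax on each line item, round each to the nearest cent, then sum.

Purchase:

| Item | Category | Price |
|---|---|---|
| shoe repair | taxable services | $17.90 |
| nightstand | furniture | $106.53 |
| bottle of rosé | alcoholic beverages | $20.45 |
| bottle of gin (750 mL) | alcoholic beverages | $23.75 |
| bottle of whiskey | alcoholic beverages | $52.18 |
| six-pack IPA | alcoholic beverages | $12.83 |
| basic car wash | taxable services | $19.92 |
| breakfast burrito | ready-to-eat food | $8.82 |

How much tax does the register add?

Shoe repair $17.90: taxable services → 0% + 0% city = 0% → $0.00
Nightstand $106.53: furniture → 5.25% + 2.75% city = 8% → $8.52
Bottle of rosé $20.45: alcoholic beverages → 12.75% + 2.25% city = 15% → $3.07
Bottle of gin (750 mL) $23.75: alcoholic beverages → 12.75% + 2.25% city = 15% → $3.56
Bottle of whiskey $52.18: alcoholic beverages → 12.75% + 2.25% city = 15% → $7.83
Six-pack IPA $12.83: alcoholic beverages → 12.75% + 2.25% city = 15% → $1.92
Basic car wash $19.92: taxable services → 0% + 0% city = 0% → $0.00
Breakfast burrito $8.82: ready-to-eat food → 7% + 0% city = 7% → $0.62
Total tax = $8.52 + $3.07 + $3.56 + $7.83 + $1.92 + $0.62 = $25.52

$25.52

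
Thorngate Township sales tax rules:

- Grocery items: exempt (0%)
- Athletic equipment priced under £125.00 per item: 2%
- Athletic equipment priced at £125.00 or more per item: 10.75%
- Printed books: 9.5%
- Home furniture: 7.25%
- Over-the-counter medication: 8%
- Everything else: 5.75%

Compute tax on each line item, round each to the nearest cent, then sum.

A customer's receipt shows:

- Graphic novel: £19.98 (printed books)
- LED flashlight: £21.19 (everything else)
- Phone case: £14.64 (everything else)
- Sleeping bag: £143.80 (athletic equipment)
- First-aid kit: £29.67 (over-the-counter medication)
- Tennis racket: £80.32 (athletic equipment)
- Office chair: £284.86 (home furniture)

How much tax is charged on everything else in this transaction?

£2.06

LED flashlight £21.19: everything else → 5.75% → £1.22
Phone case £14.64: everything else → 5.75% → £0.84
Tax on everything else = £1.22 + £0.84 = £2.06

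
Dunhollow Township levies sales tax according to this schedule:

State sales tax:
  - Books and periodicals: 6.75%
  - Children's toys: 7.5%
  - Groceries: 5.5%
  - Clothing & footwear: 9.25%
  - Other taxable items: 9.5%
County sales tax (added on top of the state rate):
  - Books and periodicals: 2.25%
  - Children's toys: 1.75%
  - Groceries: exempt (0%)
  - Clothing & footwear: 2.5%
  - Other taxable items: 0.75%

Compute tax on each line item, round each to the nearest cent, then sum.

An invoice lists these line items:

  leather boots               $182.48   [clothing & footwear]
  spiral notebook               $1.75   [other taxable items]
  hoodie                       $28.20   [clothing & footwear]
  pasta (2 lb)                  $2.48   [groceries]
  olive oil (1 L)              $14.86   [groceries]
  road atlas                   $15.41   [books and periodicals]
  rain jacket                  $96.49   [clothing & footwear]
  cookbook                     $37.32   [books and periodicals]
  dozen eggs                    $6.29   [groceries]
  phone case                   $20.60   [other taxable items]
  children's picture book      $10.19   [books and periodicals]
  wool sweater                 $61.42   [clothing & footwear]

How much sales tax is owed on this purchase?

$52.58

Leather boots $182.48: clothing & footwear → 9.25% + 2.5% county = 11.75% → $21.44
Spiral notebook $1.75: other taxable items → 9.5% + 0.75% county = 10.25% → $0.18
Hoodie $28.20: clothing & footwear → 9.25% + 2.5% county = 11.75% → $3.31
Pasta (2 lb) $2.48: groceries → 5.5% + 0% county = 5.5% → $0.14
Olive oil (1 L) $14.86: groceries → 5.5% + 0% county = 5.5% → $0.82
Road atlas $15.41: books and periodicals → 6.75% + 2.25% county = 9% → $1.39
Rain jacket $96.49: clothing & footwear → 9.25% + 2.5% county = 11.75% → $11.34
Cookbook $37.32: books and periodicals → 6.75% + 2.25% county = 9% → $3.36
Dozen eggs $6.29: groceries → 5.5% + 0% county = 5.5% → $0.35
Phone case $20.60: other taxable items → 9.5% + 0.75% county = 10.25% → $2.11
Children's picture book $10.19: books and periodicals → 6.75% + 2.25% county = 9% → $0.92
Wool sweater $61.42: clothing & footwear → 9.25% + 2.5% county = 11.75% → $7.22
Total tax = $21.44 + $0.18 + $3.31 + $0.14 + $0.82 + $1.39 + $11.34 + $3.36 + $0.35 + $2.11 + $0.92 + $7.22 = $52.58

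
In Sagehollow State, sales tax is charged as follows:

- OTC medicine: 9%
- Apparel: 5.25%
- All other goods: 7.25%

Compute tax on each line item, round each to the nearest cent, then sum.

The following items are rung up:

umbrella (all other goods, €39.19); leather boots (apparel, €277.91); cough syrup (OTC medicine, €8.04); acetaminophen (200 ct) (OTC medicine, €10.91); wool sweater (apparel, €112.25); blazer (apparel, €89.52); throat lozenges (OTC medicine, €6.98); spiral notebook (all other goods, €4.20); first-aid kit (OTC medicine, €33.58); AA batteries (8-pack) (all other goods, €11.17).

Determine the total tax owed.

€34.48

Umbrella €39.19: all other goods → 7.25% → €2.84
Leather boots €277.91: apparel → 5.25% → €14.59
Cough syrup €8.04: OTC medicine → 9% → €0.72
Acetaminophen (200 ct) €10.91: OTC medicine → 9% → €0.98
Wool sweater €112.25: apparel → 5.25% → €5.89
Blazer €89.52: apparel → 5.25% → €4.70
Throat lozenges €6.98: OTC medicine → 9% → €0.63
Spiral notebook €4.20: all other goods → 7.25% → €0.30
First-aid kit €33.58: OTC medicine → 9% → €3.02
AA batteries (8-pack) €11.17: all other goods → 7.25% → €0.81
Total tax = €2.84 + €14.59 + €0.72 + €0.98 + €5.89 + €4.70 + €0.63 + €0.30 + €3.02 + €0.81 = €34.48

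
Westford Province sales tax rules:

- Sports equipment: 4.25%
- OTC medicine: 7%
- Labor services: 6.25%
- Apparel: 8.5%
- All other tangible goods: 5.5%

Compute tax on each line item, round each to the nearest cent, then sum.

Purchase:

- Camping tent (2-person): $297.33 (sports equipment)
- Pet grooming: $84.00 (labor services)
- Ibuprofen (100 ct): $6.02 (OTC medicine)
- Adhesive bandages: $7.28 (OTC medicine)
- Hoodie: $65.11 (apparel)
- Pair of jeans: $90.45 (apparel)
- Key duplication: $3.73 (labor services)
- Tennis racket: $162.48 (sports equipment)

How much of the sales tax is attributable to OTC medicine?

Ibuprofen (100 ct) $6.02: OTC medicine → 7% → $0.42
Adhesive bandages $7.28: OTC medicine → 7% → $0.51
Tax on OTC medicine = $0.42 + $0.51 = $0.93

$0.93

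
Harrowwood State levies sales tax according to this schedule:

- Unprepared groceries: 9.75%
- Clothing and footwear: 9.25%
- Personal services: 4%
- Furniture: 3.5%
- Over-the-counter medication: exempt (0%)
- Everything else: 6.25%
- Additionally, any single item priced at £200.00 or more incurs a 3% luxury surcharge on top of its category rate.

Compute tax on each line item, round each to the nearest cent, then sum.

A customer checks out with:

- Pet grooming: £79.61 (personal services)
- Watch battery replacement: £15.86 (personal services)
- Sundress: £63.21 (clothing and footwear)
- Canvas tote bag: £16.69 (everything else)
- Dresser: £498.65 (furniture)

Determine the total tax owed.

£43.11

Pet grooming £79.61: personal services → 4% → £3.18
Watch battery replacement £15.86: personal services → 4% → £0.63
Sundress £63.21: clothing and footwear → 9.25% → £5.85
Canvas tote bag £16.69: everything else → 6.25% → £1.04
Dresser £498.65: furniture → 3.5% + 3% surcharge = 6.5% → £32.41
Total tax = £3.18 + £0.63 + £5.85 + £1.04 + £32.41 = £43.11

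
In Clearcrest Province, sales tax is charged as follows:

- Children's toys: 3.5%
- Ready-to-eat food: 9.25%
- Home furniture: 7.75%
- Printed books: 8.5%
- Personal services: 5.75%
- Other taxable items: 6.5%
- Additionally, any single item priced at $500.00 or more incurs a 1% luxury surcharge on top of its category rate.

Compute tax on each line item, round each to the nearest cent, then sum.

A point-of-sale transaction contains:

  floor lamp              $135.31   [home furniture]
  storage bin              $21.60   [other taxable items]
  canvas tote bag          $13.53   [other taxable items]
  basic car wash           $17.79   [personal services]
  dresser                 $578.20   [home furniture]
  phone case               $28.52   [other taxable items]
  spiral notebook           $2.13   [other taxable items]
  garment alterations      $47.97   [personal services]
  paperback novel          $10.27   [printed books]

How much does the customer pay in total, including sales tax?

Floor lamp $135.31: home furniture → 7.75% → $10.49
Storage bin $21.60: other taxable items → 6.5% → $1.40
Canvas tote bag $13.53: other taxable items → 6.5% → $0.88
Basic car wash $17.79: personal services → 5.75% → $1.02
Dresser $578.20: home furniture → 7.75% + 1% surcharge = 8.75% → $50.59
Phone case $28.52: other taxable items → 6.5% → $1.85
Spiral notebook $2.13: other taxable items → 6.5% → $0.14
Garment alterations $47.97: personal services → 5.75% → $2.76
Paperback novel $10.27: printed books → 8.5% → $0.87
Subtotal = $855.32; tax = $70.00; total due = $925.32

$925.32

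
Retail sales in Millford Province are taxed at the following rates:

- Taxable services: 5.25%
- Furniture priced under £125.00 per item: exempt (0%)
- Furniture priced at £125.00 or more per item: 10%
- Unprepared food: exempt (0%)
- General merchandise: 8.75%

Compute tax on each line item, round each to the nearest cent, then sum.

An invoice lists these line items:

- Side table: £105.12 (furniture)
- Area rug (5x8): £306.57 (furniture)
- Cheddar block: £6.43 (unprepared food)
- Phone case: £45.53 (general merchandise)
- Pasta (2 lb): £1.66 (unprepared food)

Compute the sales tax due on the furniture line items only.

Side table £105.12: furniture, under £125.00 → 0% → £0.00
Area rug (5x8) £306.57: furniture, £125.00 or more → 10% → £30.66
Tax on furniture = £0.00 + £30.66 = £30.66

£30.66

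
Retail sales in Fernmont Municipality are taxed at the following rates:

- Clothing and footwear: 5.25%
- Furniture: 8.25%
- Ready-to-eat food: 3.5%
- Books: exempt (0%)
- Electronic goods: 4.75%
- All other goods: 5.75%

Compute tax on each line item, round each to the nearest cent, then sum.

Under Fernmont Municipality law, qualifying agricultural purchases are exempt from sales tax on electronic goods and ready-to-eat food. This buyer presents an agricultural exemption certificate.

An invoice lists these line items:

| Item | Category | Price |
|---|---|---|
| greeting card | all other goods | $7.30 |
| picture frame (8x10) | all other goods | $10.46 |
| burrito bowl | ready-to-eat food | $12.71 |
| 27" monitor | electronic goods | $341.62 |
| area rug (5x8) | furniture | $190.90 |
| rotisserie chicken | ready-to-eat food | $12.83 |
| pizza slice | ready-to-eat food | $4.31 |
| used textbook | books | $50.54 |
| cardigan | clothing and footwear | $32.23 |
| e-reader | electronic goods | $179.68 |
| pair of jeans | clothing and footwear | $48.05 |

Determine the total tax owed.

Greeting card $7.30: all other goods → 5.75% → $0.42
Picture frame (8x10) $10.46: all other goods → 5.75% → $0.60
Burrito bowl $12.71: ready-to-eat food, buyer-exempt → 0% → $0.00
27" monitor $341.62: electronic goods, buyer-exempt → 0% → $0.00
Area rug (5x8) $190.90: furniture → 8.25% → $15.75
Rotisserie chicken $12.83: ready-to-eat food, buyer-exempt → 0% → $0.00
Pizza slice $4.31: ready-to-eat food, buyer-exempt → 0% → $0.00
Used textbook $50.54: books → 0% → $0.00
Cardigan $32.23: clothing and footwear → 5.25% → $1.69
E-reader $179.68: electronic goods, buyer-exempt → 0% → $0.00
Pair of jeans $48.05: clothing and footwear → 5.25% → $2.52
Total tax = $0.42 + $0.60 + $15.75 + $1.69 + $2.52 = $20.98

$20.98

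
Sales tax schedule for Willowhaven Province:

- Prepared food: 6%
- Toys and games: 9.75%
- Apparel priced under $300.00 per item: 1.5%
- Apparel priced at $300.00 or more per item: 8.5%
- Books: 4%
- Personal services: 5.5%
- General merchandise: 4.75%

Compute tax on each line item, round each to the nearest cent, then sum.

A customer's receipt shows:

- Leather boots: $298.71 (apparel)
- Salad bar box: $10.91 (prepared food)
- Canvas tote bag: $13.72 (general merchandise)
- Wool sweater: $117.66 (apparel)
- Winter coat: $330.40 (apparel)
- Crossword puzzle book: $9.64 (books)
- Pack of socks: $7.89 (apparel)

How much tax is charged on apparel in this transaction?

$34.44

Leather boots $298.71: apparel, under $300.00 → 1.5% → $4.48
Wool sweater $117.66: apparel, under $300.00 → 1.5% → $1.76
Winter coat $330.40: apparel, $300.00 or more → 8.5% → $28.08
Pack of socks $7.89: apparel, under $300.00 → 1.5% → $0.12
Tax on apparel = $4.48 + $1.76 + $28.08 + $0.12 = $34.44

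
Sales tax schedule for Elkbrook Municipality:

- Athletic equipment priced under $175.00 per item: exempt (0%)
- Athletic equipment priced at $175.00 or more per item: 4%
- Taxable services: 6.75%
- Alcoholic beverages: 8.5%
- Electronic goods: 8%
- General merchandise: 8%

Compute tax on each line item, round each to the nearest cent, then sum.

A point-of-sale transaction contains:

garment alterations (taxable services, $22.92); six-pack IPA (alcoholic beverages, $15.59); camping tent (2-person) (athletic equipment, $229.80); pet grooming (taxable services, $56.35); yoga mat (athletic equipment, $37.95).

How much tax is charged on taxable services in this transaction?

Garment alterations $22.92: taxable services → 6.75% → $1.55
Pet grooming $56.35: taxable services → 6.75% → $3.80
Tax on taxable services = $1.55 + $3.80 = $5.35

$5.35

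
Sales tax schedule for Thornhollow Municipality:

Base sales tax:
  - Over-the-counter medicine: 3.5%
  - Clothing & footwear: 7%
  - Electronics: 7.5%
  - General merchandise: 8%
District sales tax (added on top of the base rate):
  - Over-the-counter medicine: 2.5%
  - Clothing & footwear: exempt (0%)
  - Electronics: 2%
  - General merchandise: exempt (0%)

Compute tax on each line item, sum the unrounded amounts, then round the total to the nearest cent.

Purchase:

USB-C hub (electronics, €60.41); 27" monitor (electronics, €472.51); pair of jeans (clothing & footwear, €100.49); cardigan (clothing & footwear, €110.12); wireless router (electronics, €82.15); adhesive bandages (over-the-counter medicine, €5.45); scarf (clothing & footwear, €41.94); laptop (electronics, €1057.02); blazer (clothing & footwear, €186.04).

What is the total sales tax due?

USB-C hub €60.41: electronics → 7.5% + 2% district = 9.5% → €5.73895
27" monitor €472.51: electronics → 7.5% + 2% district = 9.5% → €44.88845
Pair of jeans €100.49: clothing & footwear → 7% + 0% district = 7% → €7.0343
Cardigan €110.12: clothing & footwear → 7% + 0% district = 7% → €7.7084
Wireless router €82.15: electronics → 7.5% + 2% district = 9.5% → €7.80425
Adhesive bandages €5.45: over-the-counter medicine → 3.5% + 2.5% district = 6% → €0.327
Scarf €41.94: clothing & footwear → 7% + 0% district = 7% → €2.9358
Laptop €1057.02: electronics → 7.5% + 2% district = 9.5% → €100.4169
Blazer €186.04: clothing & footwear → 7% + 0% district = 7% → €13.0228
Unrounded tax sum = €189.87685 → €189.88

€189.88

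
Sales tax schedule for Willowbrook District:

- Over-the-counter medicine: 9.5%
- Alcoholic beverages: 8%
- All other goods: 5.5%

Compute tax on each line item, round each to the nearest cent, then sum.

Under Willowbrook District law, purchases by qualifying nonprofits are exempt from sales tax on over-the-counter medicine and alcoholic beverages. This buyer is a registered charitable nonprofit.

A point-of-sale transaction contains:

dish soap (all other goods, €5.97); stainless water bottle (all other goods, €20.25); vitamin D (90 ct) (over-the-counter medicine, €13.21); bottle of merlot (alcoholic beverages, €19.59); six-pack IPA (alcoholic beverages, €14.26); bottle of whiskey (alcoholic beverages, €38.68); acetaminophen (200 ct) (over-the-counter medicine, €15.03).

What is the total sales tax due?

€1.44

Dish soap €5.97: all other goods → 5.5% → €0.33
Stainless water bottle €20.25: all other goods → 5.5% → €1.11
Vitamin D (90 ct) €13.21: over-the-counter medicine, buyer-exempt → 0% → €0.00
Bottle of merlot €19.59: alcoholic beverages, buyer-exempt → 0% → €0.00
Six-pack IPA €14.26: alcoholic beverages, buyer-exempt → 0% → €0.00
Bottle of whiskey €38.68: alcoholic beverages, buyer-exempt → 0% → €0.00
Acetaminophen (200 ct) €15.03: over-the-counter medicine, buyer-exempt → 0% → €0.00
Total tax = €0.33 + €1.11 = €1.44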